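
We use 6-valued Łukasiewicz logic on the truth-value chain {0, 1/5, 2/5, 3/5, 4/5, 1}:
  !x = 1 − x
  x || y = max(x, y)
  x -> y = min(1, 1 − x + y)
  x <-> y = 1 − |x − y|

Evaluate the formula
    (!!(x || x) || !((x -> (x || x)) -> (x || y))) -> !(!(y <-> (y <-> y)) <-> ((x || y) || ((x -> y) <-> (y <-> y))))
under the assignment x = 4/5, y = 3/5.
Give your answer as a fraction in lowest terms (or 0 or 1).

x || x = 4/5 || 4/5 = 4/5
!(x || x) = !4/5 = 1/5
!!(x || x) = !1/5 = 4/5
x || x = 4/5 || 4/5 = 4/5
x -> (x || x) = 4/5 -> 4/5 = 1
x || y = 4/5 || 3/5 = 4/5
(x -> (x || x)) -> (x || y) = 1 -> 4/5 = 4/5
!((x -> (x || x)) -> (x || y)) = !4/5 = 1/5
!!(x || x) || !((x -> (x || x)) -> (x || y)) = 4/5 || 1/5 = 4/5
y <-> y = 3/5 <-> 3/5 = 1
y <-> (y <-> y) = 3/5 <-> 1 = 3/5
!(y <-> (y <-> y)) = !3/5 = 2/5
x || y = 4/5 || 3/5 = 4/5
x -> y = 4/5 -> 3/5 = 4/5
y <-> y = 3/5 <-> 3/5 = 1
(x -> y) <-> (y <-> y) = 4/5 <-> 1 = 4/5
(x || y) || ((x -> y) <-> (y <-> y)) = 4/5 || 4/5 = 4/5
!(y <-> (y <-> y)) <-> ((x || y) || ((x -> y) <-> (y <-> y))) = 2/5 <-> 4/5 = 3/5
!(!(y <-> (y <-> y)) <-> ((x || y) || ((x -> y) <-> (y <-> y)))) = !3/5 = 2/5
(!!(x || x) || !((x -> (x || x)) -> (x || y))) -> !(!(y <-> (y <-> y)) <-> ((x || y) || ((x -> y) <-> (y <-> y)))) = 4/5 -> 2/5 = 3/5

3/5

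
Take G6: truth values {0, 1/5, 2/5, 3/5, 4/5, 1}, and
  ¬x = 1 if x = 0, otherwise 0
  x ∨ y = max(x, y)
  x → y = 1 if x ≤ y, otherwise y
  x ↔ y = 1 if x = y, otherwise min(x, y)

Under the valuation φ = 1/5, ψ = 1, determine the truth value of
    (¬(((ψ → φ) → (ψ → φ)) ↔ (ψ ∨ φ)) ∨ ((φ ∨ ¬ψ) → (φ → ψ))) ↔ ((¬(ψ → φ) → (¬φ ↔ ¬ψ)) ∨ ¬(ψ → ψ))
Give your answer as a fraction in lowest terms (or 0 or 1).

1

ψ → φ = 1 → 1/5 = 1/5
ψ → φ = 1 → 1/5 = 1/5
(ψ → φ) → (ψ → φ) = 1/5 → 1/5 = 1
ψ ∨ φ = 1 ∨ 1/5 = 1
((ψ → φ) → (ψ → φ)) ↔ (ψ ∨ φ) = 1 ↔ 1 = 1
¬(((ψ → φ) → (ψ → φ)) ↔ (ψ ∨ φ)) = ¬1 = 0
¬ψ = ¬1 = 0
φ ∨ ¬ψ = 1/5 ∨ 0 = 1/5
φ → ψ = 1/5 → 1 = 1
(φ ∨ ¬ψ) → (φ → ψ) = 1/5 → 1 = 1
¬(((ψ → φ) → (ψ → φ)) ↔ (ψ ∨ φ)) ∨ ((φ ∨ ¬ψ) → (φ → ψ)) = 0 ∨ 1 = 1
ψ → φ = 1 → 1/5 = 1/5
¬(ψ → φ) = ¬1/5 = 0
¬φ = ¬1/5 = 0
¬ψ = ¬1 = 0
¬φ ↔ ¬ψ = 0 ↔ 0 = 1
¬(ψ → φ) → (¬φ ↔ ¬ψ) = 0 → 1 = 1
ψ → ψ = 1 → 1 = 1
¬(ψ → ψ) = ¬1 = 0
(¬(ψ → φ) → (¬φ ↔ ¬ψ)) ∨ ¬(ψ → ψ) = 1 ∨ 0 = 1
(¬(((ψ → φ) → (ψ → φ)) ↔ (ψ ∨ φ)) ∨ ((φ ∨ ¬ψ) → (φ → ψ))) ↔ ((¬(ψ → φ) → (¬φ ↔ ¬ψ)) ∨ ¬(ψ → ψ)) = 1 ↔ 1 = 1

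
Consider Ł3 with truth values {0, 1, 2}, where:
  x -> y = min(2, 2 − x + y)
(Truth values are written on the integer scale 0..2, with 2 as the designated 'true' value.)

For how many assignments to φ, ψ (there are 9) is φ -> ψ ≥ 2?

6

φ = 0, ψ = 0 ↦ 2  ≥
φ = 0, ψ = 1 ↦ 2  ≥
φ = 0, ψ = 2 ↦ 2  ≥
φ = 1, ψ = 0 ↦ 1  <
φ = 1, ψ = 1 ↦ 2  ≥
φ = 1, ψ = 2 ↦ 2  ≥
φ = 2, ψ = 0 ↦ 0  <
φ = 2, ψ = 1 ↦ 1  <
φ = 2, ψ = 2 ↦ 2  ≥
So 6 of the 9 assignments meet the threshold.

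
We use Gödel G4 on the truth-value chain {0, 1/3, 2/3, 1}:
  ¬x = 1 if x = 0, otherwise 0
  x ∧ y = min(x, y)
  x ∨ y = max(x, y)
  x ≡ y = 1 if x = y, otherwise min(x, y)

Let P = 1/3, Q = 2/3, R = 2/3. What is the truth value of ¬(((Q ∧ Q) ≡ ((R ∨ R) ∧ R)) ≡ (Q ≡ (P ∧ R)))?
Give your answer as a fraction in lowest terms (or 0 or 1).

0

Q ∧ Q = 2/3 ∧ 2/3 = 2/3
R ∨ R = 2/3 ∨ 2/3 = 2/3
(R ∨ R) ∧ R = 2/3 ∧ 2/3 = 2/3
(Q ∧ Q) ≡ ((R ∨ R) ∧ R) = 2/3 ≡ 2/3 = 1
P ∧ R = 1/3 ∧ 2/3 = 1/3
Q ≡ (P ∧ R) = 2/3 ≡ 1/3 = 1/3
((Q ∧ Q) ≡ ((R ∨ R) ∧ R)) ≡ (Q ≡ (P ∧ R)) = 1 ≡ 1/3 = 1/3
¬(((Q ∧ Q) ≡ ((R ∨ R) ∧ R)) ≡ (Q ≡ (P ∧ R))) = ¬1/3 = 0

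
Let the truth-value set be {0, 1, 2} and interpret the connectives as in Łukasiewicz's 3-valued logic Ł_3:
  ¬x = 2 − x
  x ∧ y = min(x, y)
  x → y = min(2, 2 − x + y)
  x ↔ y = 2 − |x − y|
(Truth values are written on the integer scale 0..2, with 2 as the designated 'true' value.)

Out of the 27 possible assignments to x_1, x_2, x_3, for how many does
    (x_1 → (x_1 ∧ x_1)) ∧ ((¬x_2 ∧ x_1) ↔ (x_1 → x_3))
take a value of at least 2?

value 2: 5 assignments (counts)
value 1: 9 assignments
value 0: 13 assignments
So 5 of the 27 assignments meet the threshold.

5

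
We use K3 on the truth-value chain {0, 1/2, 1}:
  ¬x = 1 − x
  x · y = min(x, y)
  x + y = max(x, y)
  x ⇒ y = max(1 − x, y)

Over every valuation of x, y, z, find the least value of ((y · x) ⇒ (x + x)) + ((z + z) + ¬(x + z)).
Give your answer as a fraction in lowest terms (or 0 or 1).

Take x = 1/2, y = 1/2, z = 0:
y · x = 1/2 · 1/2 = 1/2
x + x = 1/2 + 1/2 = 1/2
(y · x) ⇒ (x + x) = 1/2 ⇒ 1/2 = 1/2
z + z = 0 + 0 = 0
x + z = 1/2 + 0 = 1/2
¬(x + z) = ¬1/2 = 1/2
(z + z) + ¬(x + z) = 0 + 1/2 = 1/2
((y · x) ⇒ (x + x)) + ((z + z) + ¬(x + z)) = 1/2 + 1/2 = 1/2
No assignment yields a value below 1/2, so this is the minimum.

1/2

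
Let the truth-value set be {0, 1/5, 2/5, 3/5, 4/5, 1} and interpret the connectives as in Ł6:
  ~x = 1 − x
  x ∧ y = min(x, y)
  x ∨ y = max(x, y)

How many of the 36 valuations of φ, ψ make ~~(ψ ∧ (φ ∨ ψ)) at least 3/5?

18

value 1: 6 assignments (counts)
value 4/5: 6 assignments (counts)
value 3/5: 6 assignments (counts)
value 2/5: 6 assignments
value 1/5: 6 assignments
value 0: 6 assignments
So 18 of the 36 assignments meet the threshold.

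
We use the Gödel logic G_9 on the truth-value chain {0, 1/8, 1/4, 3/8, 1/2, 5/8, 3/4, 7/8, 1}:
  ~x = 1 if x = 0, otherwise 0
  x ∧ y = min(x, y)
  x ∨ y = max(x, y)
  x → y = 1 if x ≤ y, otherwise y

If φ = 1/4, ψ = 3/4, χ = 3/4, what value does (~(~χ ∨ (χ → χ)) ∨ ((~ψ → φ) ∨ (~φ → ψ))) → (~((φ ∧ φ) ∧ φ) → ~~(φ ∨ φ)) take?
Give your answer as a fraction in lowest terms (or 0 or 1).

~χ = ~3/4 = 0
χ → χ = 3/4 → 3/4 = 1
~χ ∨ (χ → χ) = 0 ∨ 1 = 1
~(~χ ∨ (χ → χ)) = ~1 = 0
~ψ = ~3/4 = 0
~ψ → φ = 0 → 1/4 = 1
~φ = ~1/4 = 0
~φ → ψ = 0 → 3/4 = 1
(~ψ → φ) ∨ (~φ → ψ) = 1 ∨ 1 = 1
~(~χ ∨ (χ → χ)) ∨ ((~ψ → φ) ∨ (~φ → ψ)) = 0 ∨ 1 = 1
φ ∧ φ = 1/4 ∧ 1/4 = 1/4
(φ ∧ φ) ∧ φ = 1/4 ∧ 1/4 = 1/4
~((φ ∧ φ) ∧ φ) = ~1/4 = 0
φ ∨ φ = 1/4 ∨ 1/4 = 1/4
~(φ ∨ φ) = ~1/4 = 0
~~(φ ∨ φ) = ~0 = 1
~((φ ∧ φ) ∧ φ) → ~~(φ ∨ φ) = 0 → 1 = 1
(~(~χ ∨ (χ → χ)) ∨ ((~ψ → φ) ∨ (~φ → ψ))) → (~((φ ∧ φ) ∧ φ) → ~~(φ ∨ φ)) = 1 → 1 = 1

1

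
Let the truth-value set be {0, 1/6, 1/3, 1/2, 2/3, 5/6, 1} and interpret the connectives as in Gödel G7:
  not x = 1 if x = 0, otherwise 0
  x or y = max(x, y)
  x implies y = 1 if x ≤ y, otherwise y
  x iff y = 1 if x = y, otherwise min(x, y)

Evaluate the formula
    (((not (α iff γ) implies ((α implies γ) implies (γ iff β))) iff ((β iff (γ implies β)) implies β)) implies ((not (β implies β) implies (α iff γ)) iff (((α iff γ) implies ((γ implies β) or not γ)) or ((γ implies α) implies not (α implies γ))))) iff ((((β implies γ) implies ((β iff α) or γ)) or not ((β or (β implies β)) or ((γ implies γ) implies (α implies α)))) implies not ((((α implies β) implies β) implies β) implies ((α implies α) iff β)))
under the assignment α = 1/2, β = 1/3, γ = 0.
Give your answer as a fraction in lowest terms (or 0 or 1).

0

α iff γ = 1/2 iff 0 = 0
not (α iff γ) = not 0 = 1
α implies γ = 1/2 implies 0 = 0
γ iff β = 0 iff 1/3 = 0
(α implies γ) implies (γ iff β) = 0 implies 0 = 1
not (α iff γ) implies ((α implies γ) implies (γ iff β)) = 1 implies 1 = 1
γ implies β = 0 implies 1/3 = 1
β iff (γ implies β) = 1/3 iff 1 = 1/3
(β iff (γ implies β)) implies β = 1/3 implies 1/3 = 1
(not (α iff γ) implies ((α implies γ) implies (γ iff β))) iff ((β iff (γ implies β)) implies β) = 1 iff 1 = 1
β implies β = 1/3 implies 1/3 = 1
not (β implies β) = not 1 = 0
α iff γ = 1/2 iff 0 = 0
not (β implies β) implies (α iff γ) = 0 implies 0 = 1
α iff γ = 1/2 iff 0 = 0
γ implies β = 0 implies 1/3 = 1
not γ = not 0 = 1
(γ implies β) or not γ = 1 or 1 = 1
(α iff γ) implies ((γ implies β) or not γ) = 0 implies 1 = 1
γ implies α = 0 implies 1/2 = 1
α implies γ = 1/2 implies 0 = 0
not (α implies γ) = not 0 = 1
(γ implies α) implies not (α implies γ) = 1 implies 1 = 1
((α iff γ) implies ((γ implies β) or not γ)) or ((γ implies α) implies not (α implies γ)) = 1 or 1 = 1
(not (β implies β) implies (α iff γ)) iff (((α iff γ) implies ((γ implies β) or not γ)) or ((γ implies α) implies not (α implies γ))) = 1 iff 1 = 1
((not (α iff γ) implies ((α implies γ) implies (γ iff β))) iff ((β iff (γ implies β)) implies β)) implies ((not (β implies β) implies (α iff γ)) iff (((α iff γ) implies ((γ implies β) or not γ)) or ((γ implies α) implies not (α implies γ)))) = 1 implies 1 = 1
β implies γ = 1/3 implies 0 = 0
β iff α = 1/3 iff 1/2 = 1/3
(β iff α) or γ = 1/3 or 0 = 1/3
(β implies γ) implies ((β iff α) or γ) = 0 implies 1/3 = 1
β implies β = 1/3 implies 1/3 = 1
β or (β implies β) = 1/3 or 1 = 1
γ implies γ = 0 implies 0 = 1
α implies α = 1/2 implies 1/2 = 1
(γ implies γ) implies (α implies α) = 1 implies 1 = 1
(β or (β implies β)) or ((γ implies γ) implies (α implies α)) = 1 or 1 = 1
not ((β or (β implies β)) or ((γ implies γ) implies (α implies α))) = not 1 = 0
((β implies γ) implies ((β iff α) or γ)) or not ((β or (β implies β)) or ((γ implies γ) implies (α implies α))) = 1 or 0 = 1
α implies β = 1/2 implies 1/3 = 1/3
(α implies β) implies β = 1/3 implies 1/3 = 1
((α implies β) implies β) implies β = 1 implies 1/3 = 1/3
α implies α = 1/2 implies 1/2 = 1
(α implies α) iff β = 1 iff 1/3 = 1/3
(((α implies β) implies β) implies β) implies ((α implies α) iff β) = 1/3 implies 1/3 = 1
not ((((α implies β) implies β) implies β) implies ((α implies α) iff β)) = not 1 = 0
(((β implies γ) implies ((β iff α) or γ)) or not ((β or (β implies β)) or ((γ implies γ) implies (α implies α)))) implies not ((((α implies β) implies β) implies β) implies ((α implies α) iff β)) = 1 implies 0 = 0
(((not (α iff γ) implies ((α implies γ) implies (γ iff β))) iff ((β iff (γ implies β)) implies β)) implies ((not (β implies β) implies (α iff γ)) iff (((α iff γ) implies ((γ implies β) or not γ)) or ((γ implies α) implies not (α implies γ))))) iff ((((β implies γ) implies ((β iff α) or γ)) or not ((β or (β implies β)) or ((γ implies γ) implies (α implies α)))) implies not ((((α implies β) implies β) implies β) implies ((α implies α) iff β))) = 1 iff 0 = 0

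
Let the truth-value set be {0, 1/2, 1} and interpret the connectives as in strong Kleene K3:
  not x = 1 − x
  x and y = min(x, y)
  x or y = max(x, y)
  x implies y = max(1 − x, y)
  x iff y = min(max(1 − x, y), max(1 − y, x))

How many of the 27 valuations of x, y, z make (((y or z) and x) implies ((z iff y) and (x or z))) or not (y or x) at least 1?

13

value 1: 13 assignments (counts)
value 1/2: 12 assignments
value 0: 2 assignments
So 13 of the 27 assignments meet the threshold.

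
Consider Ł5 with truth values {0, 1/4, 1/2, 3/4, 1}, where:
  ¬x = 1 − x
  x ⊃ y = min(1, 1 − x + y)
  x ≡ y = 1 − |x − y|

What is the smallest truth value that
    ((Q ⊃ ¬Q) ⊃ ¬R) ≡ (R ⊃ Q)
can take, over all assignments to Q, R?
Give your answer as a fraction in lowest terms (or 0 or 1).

1/2

Take Q = 1/2, R = 1/2:
¬Q = ¬1/2 = 1/2
Q ⊃ ¬Q = 1/2 ⊃ 1/2 = 1
¬R = ¬1/2 = 1/2
(Q ⊃ ¬Q) ⊃ ¬R = 1 ⊃ 1/2 = 1/2
R ⊃ Q = 1/2 ⊃ 1/2 = 1
((Q ⊃ ¬Q) ⊃ ¬R) ≡ (R ⊃ Q) = 1/2 ≡ 1 = 1/2
No assignment yields a value below 1/2, so this is the minimum.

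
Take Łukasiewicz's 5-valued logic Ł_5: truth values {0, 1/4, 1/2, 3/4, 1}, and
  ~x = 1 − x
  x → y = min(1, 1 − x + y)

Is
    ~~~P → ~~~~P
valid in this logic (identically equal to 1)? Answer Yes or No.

No

Counterexample: take P = 0.
~P = ~0 = 1
~~P = ~1 = 0
~~~P = ~0 = 1
~~~P = ~0 = 1
~~~~P = ~1 = 0
~~~P → ~~~~P = 1 → 0 = 0
This gives 0 ≠ 1.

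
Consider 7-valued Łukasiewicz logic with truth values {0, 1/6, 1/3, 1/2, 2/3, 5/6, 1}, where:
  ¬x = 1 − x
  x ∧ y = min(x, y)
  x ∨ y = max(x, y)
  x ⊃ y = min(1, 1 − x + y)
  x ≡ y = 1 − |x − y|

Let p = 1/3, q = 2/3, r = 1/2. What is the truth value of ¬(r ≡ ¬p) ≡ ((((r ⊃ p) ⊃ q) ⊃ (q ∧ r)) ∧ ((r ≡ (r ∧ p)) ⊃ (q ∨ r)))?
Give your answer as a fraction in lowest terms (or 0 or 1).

1/2

¬p = ¬1/3 = 2/3
r ≡ ¬p = 1/2 ≡ 2/3 = 5/6
¬(r ≡ ¬p) = ¬5/6 = 1/6
r ⊃ p = 1/2 ⊃ 1/3 = 5/6
(r ⊃ p) ⊃ q = 5/6 ⊃ 2/3 = 5/6
q ∧ r = 2/3 ∧ 1/2 = 1/2
((r ⊃ p) ⊃ q) ⊃ (q ∧ r) = 5/6 ⊃ 1/2 = 2/3
r ∧ p = 1/2 ∧ 1/3 = 1/3
r ≡ (r ∧ p) = 1/2 ≡ 1/3 = 5/6
q ∨ r = 2/3 ∨ 1/2 = 2/3
(r ≡ (r ∧ p)) ⊃ (q ∨ r) = 5/6 ⊃ 2/3 = 5/6
(((r ⊃ p) ⊃ q) ⊃ (q ∧ r)) ∧ ((r ≡ (r ∧ p)) ⊃ (q ∨ r)) = 2/3 ∧ 5/6 = 2/3
¬(r ≡ ¬p) ≡ ((((r ⊃ p) ⊃ q) ⊃ (q ∧ r)) ∧ ((r ≡ (r ∧ p)) ⊃ (q ∨ r))) = 1/6 ≡ 2/3 = 1/2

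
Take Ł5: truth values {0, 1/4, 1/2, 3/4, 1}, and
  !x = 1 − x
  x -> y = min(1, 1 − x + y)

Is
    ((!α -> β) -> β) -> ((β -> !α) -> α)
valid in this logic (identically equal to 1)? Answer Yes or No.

Counterexample: take α = 0, β = 0.
!α = !0 = 1
!α -> β = 1 -> 0 = 0
(!α -> β) -> β = 0 -> 0 = 1
!α = !0 = 1
β -> !α = 0 -> 1 = 1
(β -> !α) -> α = 1 -> 0 = 0
((!α -> β) -> β) -> ((β -> !α) -> α) = 1 -> 0 = 0
This gives 0 ≠ 1.

No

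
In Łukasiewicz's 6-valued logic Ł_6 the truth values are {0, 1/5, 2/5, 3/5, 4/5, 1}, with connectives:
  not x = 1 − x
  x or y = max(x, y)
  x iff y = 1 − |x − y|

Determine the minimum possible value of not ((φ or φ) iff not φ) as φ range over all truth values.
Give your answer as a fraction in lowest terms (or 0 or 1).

1/5

Take φ = 2/5:
φ or φ = 2/5 or 2/5 = 2/5
not φ = not 2/5 = 3/5
(φ or φ) iff not φ = 2/5 iff 3/5 = 4/5
not ((φ or φ) iff not φ) = not 4/5 = 1/5
No assignment yields a value below 1/5, so this is the minimum.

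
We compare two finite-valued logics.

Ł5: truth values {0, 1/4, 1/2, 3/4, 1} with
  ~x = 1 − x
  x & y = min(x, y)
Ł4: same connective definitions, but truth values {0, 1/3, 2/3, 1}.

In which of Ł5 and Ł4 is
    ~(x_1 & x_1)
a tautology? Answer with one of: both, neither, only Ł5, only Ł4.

In Ł5: at x_1 = 1/4 the value is 3/4 — not a tautology.
In Ł4: at x_1 = 1/3 the value is 2/3 — not a tautology.

neither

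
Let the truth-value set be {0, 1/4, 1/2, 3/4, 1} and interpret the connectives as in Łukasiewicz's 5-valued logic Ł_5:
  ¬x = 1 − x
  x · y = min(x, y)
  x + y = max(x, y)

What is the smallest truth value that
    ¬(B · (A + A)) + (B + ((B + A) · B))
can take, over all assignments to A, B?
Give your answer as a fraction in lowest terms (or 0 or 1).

Take A = 1/2, B = 1/2:
A + A = 1/2 + 1/2 = 1/2
B · (A + A) = 1/2 · 1/2 = 1/2
¬(B · (A + A)) = ¬1/2 = 1/2
B + A = 1/2 + 1/2 = 1/2
(B + A) · B = 1/2 · 1/2 = 1/2
B + ((B + A) · B) = 1/2 + 1/2 = 1/2
¬(B · (A + A)) + (B + ((B + A) · B)) = 1/2 + 1/2 = 1/2
No assignment yields a value below 1/2, so this is the minimum.

1/2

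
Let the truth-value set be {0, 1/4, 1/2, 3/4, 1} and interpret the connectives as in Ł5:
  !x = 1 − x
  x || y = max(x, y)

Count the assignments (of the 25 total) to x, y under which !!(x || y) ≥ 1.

9

value 1: 9 assignments (counts)
value 3/4: 7 assignments
value 1/2: 5 assignments
value 1/4: 3 assignments
value 0: 1 assignment
So 9 of the 25 assignments meet the threshold.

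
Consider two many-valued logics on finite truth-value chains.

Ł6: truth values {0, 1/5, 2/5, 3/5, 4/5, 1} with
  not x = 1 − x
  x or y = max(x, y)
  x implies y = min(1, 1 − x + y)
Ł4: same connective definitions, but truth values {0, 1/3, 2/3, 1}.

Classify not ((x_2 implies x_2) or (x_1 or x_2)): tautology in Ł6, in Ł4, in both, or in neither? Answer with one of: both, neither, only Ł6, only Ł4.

neither

In Ł6: at x_1 = 0, x_2 = 0 the value is 0 — not a tautology.
In Ł4: at x_1 = 0, x_2 = 0 the value is 0 — not a tautology.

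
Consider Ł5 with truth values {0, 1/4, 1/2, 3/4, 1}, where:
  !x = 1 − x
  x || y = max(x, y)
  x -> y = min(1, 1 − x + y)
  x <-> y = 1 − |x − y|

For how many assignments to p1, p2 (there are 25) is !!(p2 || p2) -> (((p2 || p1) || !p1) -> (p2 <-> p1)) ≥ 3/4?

value 1: 20 assignments (counts)
value 3/4: 1 assignment (counts)
value 1/2: 2 assignments
value 1/4: 1 assignment
value 0: 1 assignment
So 21 of the 25 assignments meet the threshold.

21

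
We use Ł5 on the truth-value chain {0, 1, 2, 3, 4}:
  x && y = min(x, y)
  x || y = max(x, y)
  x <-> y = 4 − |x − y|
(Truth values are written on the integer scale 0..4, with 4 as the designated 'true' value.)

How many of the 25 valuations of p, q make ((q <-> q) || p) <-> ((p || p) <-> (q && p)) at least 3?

value 4: 15 assignments (counts)
value 3: 4 assignments (counts)
value 2: 3 assignments
value 1: 2 assignments
value 0: 1 assignment
So 19 of the 25 assignments meet the threshold.

19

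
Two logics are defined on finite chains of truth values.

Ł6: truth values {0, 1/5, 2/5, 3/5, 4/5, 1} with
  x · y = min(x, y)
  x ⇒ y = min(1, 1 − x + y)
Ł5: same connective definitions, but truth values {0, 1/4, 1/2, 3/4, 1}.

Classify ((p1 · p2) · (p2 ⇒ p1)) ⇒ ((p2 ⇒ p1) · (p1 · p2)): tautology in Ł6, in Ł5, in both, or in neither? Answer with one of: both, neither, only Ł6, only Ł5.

both

In Ł6: every assignment gives 1 — tautology.
In Ł5: every assignment gives 1 — tautology.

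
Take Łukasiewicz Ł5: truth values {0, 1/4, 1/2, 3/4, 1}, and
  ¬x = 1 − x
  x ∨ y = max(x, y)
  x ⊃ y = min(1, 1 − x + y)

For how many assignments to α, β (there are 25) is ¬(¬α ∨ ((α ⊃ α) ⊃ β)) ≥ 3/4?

value 1: 1 assignment (counts)
value 3/4: 3 assignments (counts)
value 1/2: 5 assignments
value 1/4: 7 assignments
value 0: 9 assignments
So 4 of the 25 assignments meet the threshold.

4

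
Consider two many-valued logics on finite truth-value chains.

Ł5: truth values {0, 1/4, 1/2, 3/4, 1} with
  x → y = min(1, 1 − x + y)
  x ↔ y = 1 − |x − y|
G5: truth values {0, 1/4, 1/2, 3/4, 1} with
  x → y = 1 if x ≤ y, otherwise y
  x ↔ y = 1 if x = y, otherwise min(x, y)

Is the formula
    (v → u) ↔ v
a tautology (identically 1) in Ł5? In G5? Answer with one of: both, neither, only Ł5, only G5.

In Ł5: at u = 0, v = 0 the value is 0 — not a tautology.
In G5: at u = 0, v = 0 the value is 0 — not a tautology.

neither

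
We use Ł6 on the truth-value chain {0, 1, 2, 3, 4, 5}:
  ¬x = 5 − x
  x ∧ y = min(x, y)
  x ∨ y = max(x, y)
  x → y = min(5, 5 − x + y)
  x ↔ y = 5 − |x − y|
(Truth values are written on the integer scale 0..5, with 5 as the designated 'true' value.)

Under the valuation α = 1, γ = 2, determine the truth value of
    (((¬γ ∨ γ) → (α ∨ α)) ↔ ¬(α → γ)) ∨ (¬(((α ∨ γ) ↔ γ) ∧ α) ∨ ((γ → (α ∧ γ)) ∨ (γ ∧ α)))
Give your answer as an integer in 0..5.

4

¬γ = ¬2 = 3
¬γ ∨ γ = 3 ∨ 2 = 3
α ∨ α = 1 ∨ 1 = 1
(¬γ ∨ γ) → (α ∨ α) = 3 → 1 = 3
α → γ = 1 → 2 = 5
¬(α → γ) = ¬5 = 0
((¬γ ∨ γ) → (α ∨ α)) ↔ ¬(α → γ) = 3 ↔ 0 = 2
α ∨ γ = 1 ∨ 2 = 2
(α ∨ γ) ↔ γ = 2 ↔ 2 = 5
((α ∨ γ) ↔ γ) ∧ α = 5 ∧ 1 = 1
¬(((α ∨ γ) ↔ γ) ∧ α) = ¬1 = 4
α ∧ γ = 1 ∧ 2 = 1
γ → (α ∧ γ) = 2 → 1 = 4
γ ∧ α = 2 ∧ 1 = 1
(γ → (α ∧ γ)) ∨ (γ ∧ α) = 4 ∨ 1 = 4
¬(((α ∨ γ) ↔ γ) ∧ α) ∨ ((γ → (α ∧ γ)) ∨ (γ ∧ α)) = 4 ∨ 4 = 4
(((¬γ ∨ γ) → (α ∨ α)) ↔ ¬(α → γ)) ∨ (¬(((α ∨ γ) ↔ γ) ∧ α) ∨ ((γ → (α ∧ γ)) ∨ (γ ∧ α))) = 2 ∨ 4 = 4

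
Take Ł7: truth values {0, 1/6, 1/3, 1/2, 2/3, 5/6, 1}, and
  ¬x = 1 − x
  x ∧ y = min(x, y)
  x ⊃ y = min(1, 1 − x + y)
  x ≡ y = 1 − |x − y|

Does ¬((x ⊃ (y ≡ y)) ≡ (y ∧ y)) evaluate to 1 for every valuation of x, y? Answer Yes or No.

Counterexample: take x = 0, y = 1/6.
y ≡ y = 1/6 ≡ 1/6 = 1
x ⊃ (y ≡ y) = 0 ⊃ 1 = 1
y ∧ y = 1/6 ∧ 1/6 = 1/6
(x ⊃ (y ≡ y)) ≡ (y ∧ y) = 1 ≡ 1/6 = 1/6
¬((x ⊃ (y ≡ y)) ≡ (y ∧ y)) = ¬1/6 = 5/6
This gives 5/6 ≠ 1.

No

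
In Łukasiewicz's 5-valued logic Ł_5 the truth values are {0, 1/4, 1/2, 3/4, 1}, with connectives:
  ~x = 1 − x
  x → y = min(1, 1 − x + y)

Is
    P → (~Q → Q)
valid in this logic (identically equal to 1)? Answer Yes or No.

Counterexample: take P = 1/4, Q = 0.
~Q = ~0 = 1
~Q → Q = 1 → 0 = 0
P → (~Q → Q) = 1/4 → 0 = 3/4
This gives 3/4 ≠ 1.

No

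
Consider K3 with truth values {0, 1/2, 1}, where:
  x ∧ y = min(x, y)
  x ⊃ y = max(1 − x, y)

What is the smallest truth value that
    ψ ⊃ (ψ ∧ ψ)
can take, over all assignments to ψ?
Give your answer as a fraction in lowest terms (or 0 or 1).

1/2

Take ψ = 1/2:
ψ ∧ ψ = 1/2 ∧ 1/2 = 1/2
ψ ⊃ (ψ ∧ ψ) = 1/2 ⊃ 1/2 = 1/2
No assignment yields a value below 1/2, so this is the minimum.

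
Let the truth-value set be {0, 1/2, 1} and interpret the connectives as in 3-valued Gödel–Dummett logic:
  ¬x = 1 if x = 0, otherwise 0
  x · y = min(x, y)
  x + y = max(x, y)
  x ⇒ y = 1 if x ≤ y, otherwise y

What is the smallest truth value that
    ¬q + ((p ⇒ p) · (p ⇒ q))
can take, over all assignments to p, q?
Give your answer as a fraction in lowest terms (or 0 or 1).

Take p = 1, q = 1/2:
¬q = ¬1/2 = 0
p ⇒ p = 1 ⇒ 1 = 1
p ⇒ q = 1 ⇒ 1/2 = 1/2
(p ⇒ p) · (p ⇒ q) = 1 · 1/2 = 1/2
¬q + ((p ⇒ p) · (p ⇒ q)) = 0 + 1/2 = 1/2
No assignment yields a value below 1/2, so this is the minimum.

1/2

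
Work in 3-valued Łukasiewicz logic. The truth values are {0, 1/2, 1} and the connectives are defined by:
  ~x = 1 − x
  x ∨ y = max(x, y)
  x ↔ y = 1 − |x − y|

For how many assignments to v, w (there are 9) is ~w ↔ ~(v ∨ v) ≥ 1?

3

v = 0, w = 0 ↦ 1  ≥
v = 0, w = 1/2 ↦ 1/2  <
v = 0, w = 1 ↦ 0  <
v = 1/2, w = 0 ↦ 1/2  <
v = 1/2, w = 1/2 ↦ 1  ≥
v = 1/2, w = 1 ↦ 1/2  <
v = 1, w = 0 ↦ 0  <
v = 1, w = 1/2 ↦ 1/2  <
v = 1, w = 1 ↦ 1  ≥
So 3 of the 9 assignments meet the threshold.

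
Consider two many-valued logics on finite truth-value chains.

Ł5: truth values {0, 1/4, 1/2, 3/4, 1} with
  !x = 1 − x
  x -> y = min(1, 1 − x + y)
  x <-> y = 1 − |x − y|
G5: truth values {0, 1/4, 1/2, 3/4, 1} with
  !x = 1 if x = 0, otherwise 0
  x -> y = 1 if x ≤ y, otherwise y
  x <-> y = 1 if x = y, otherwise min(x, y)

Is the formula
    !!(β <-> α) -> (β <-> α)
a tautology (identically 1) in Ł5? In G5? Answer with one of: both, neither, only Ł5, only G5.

In Ł5: every assignment gives 1 — tautology.
In G5: at α = 1/4, β = 1/2 the value is 1/4 — not a tautology.

only Ł5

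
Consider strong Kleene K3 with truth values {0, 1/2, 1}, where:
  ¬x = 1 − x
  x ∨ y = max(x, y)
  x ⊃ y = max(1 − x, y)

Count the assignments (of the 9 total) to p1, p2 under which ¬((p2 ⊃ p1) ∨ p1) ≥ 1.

p1 = 0, p2 = 0 ↦ 0  <
p1 = 0, p2 = 1/2 ↦ 1/2  <
p1 = 0, p2 = 1 ↦ 1  ≥
p1 = 1/2, p2 = 0 ↦ 0  <
p1 = 1/2, p2 = 1/2 ↦ 1/2  <
p1 = 1/2, p2 = 1 ↦ 1/2  <
p1 = 1, p2 = 0 ↦ 0  <
p1 = 1, p2 = 1/2 ↦ 0  <
p1 = 1, p2 = 1 ↦ 0  <
So 1 of the 9 assignments meets the threshold.

1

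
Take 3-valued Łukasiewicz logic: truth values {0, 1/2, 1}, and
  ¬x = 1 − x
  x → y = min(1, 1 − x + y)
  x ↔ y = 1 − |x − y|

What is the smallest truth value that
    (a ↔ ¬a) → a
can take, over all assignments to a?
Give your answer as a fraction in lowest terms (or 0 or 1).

Take a = 1/2:
¬a = ¬1/2 = 1/2
a ↔ ¬a = 1/2 ↔ 1/2 = 1
(a ↔ ¬a) → a = 1 → 1/2 = 1/2
No assignment yields a value below 1/2, so this is the minimum.

1/2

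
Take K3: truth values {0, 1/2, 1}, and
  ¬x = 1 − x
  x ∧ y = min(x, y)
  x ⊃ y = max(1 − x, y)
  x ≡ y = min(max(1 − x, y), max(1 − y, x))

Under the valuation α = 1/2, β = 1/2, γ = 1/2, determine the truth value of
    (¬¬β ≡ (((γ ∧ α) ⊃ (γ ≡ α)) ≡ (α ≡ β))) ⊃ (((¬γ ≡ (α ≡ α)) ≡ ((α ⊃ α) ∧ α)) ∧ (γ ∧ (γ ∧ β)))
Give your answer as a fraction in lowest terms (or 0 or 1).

¬β = ¬1/2 = 1/2
¬¬β = ¬1/2 = 1/2
γ ∧ α = 1/2 ∧ 1/2 = 1/2
γ ≡ α = 1/2 ≡ 1/2 = 1/2
(γ ∧ α) ⊃ (γ ≡ α) = 1/2 ⊃ 1/2 = 1/2
α ≡ β = 1/2 ≡ 1/2 = 1/2
((γ ∧ α) ⊃ (γ ≡ α)) ≡ (α ≡ β) = 1/2 ≡ 1/2 = 1/2
¬¬β ≡ (((γ ∧ α) ⊃ (γ ≡ α)) ≡ (α ≡ β)) = 1/2 ≡ 1/2 = 1/2
¬γ = ¬1/2 = 1/2
α ≡ α = 1/2 ≡ 1/2 = 1/2
¬γ ≡ (α ≡ α) = 1/2 ≡ 1/2 = 1/2
α ⊃ α = 1/2 ⊃ 1/2 = 1/2
(α ⊃ α) ∧ α = 1/2 ∧ 1/2 = 1/2
(¬γ ≡ (α ≡ α)) ≡ ((α ⊃ α) ∧ α) = 1/2 ≡ 1/2 = 1/2
γ ∧ β = 1/2 ∧ 1/2 = 1/2
γ ∧ (γ ∧ β) = 1/2 ∧ 1/2 = 1/2
((¬γ ≡ (α ≡ α)) ≡ ((α ⊃ α) ∧ α)) ∧ (γ ∧ (γ ∧ β)) = 1/2 ∧ 1/2 = 1/2
(¬¬β ≡ (((γ ∧ α) ⊃ (γ ≡ α)) ≡ (α ≡ β))) ⊃ (((¬γ ≡ (α ≡ α)) ≡ ((α ⊃ α) ∧ α)) ∧ (γ ∧ (γ ∧ β))) = 1/2 ⊃ 1/2 = 1/2

1/2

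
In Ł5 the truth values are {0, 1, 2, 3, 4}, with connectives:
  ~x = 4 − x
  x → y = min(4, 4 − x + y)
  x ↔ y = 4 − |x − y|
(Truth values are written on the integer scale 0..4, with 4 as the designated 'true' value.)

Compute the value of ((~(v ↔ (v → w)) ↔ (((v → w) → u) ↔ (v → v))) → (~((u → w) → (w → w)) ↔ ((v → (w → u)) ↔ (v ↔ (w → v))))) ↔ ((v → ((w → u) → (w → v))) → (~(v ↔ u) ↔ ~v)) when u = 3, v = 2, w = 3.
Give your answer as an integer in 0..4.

3

v → w = 2 → 3 = 4
v ↔ (v → w) = 2 ↔ 4 = 2
~(v ↔ (v → w)) = ~2 = 2
v → w = 2 → 3 = 4
(v → w) → u = 4 → 3 = 3
v → v = 2 → 2 = 4
((v → w) → u) ↔ (v → v) = 3 ↔ 4 = 3
~(v ↔ (v → w)) ↔ (((v → w) → u) ↔ (v → v)) = 2 ↔ 3 = 3
u → w = 3 → 3 = 4
w → w = 3 → 3 = 4
(u → w) → (w → w) = 4 → 4 = 4
~((u → w) → (w → w)) = ~4 = 0
w → u = 3 → 3 = 4
v → (w → u) = 2 → 4 = 4
w → v = 3 → 2 = 3
v ↔ (w → v) = 2 ↔ 3 = 3
(v → (w → u)) ↔ (v ↔ (w → v)) = 4 ↔ 3 = 3
~((u → w) → (w → w)) ↔ ((v → (w → u)) ↔ (v ↔ (w → v))) = 0 ↔ 3 = 1
(~(v ↔ (v → w)) ↔ (((v → w) → u) ↔ (v → v))) → (~((u → w) → (w → w)) ↔ ((v → (w → u)) ↔ (v ↔ (w → v)))) = 3 → 1 = 2
w → u = 3 → 3 = 4
w → v = 3 → 2 = 3
(w → u) → (w → v) = 4 → 3 = 3
v → ((w → u) → (w → v)) = 2 → 3 = 4
v ↔ u = 2 ↔ 3 = 3
~(v ↔ u) = ~3 = 1
~v = ~2 = 2
~(v ↔ u) ↔ ~v = 1 ↔ 2 = 3
(v → ((w → u) → (w → v))) → (~(v ↔ u) ↔ ~v) = 4 → 3 = 3
((~(v ↔ (v → w)) ↔ (((v → w) → u) ↔ (v → v))) → (~((u → w) → (w → w)) ↔ ((v → (w → u)) ↔ (v ↔ (w → v))))) ↔ ((v → ((w → u) → (w → v))) → (~(v ↔ u) ↔ ~v)) = 2 ↔ 3 = 3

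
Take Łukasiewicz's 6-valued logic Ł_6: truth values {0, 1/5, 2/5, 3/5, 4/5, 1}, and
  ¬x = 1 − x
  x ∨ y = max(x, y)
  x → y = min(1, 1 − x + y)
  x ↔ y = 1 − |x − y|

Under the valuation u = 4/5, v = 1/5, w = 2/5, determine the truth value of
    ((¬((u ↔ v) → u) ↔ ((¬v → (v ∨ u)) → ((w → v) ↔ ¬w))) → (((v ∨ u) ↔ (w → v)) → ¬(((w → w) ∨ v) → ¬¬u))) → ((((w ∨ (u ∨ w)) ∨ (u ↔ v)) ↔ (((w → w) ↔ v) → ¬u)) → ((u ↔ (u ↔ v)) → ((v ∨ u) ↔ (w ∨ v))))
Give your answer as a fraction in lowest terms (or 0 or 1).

u ↔ v = 4/5 ↔ 1/5 = 2/5
(u ↔ v) → u = 2/5 → 4/5 = 1
¬((u ↔ v) → u) = ¬1 = 0
¬v = ¬1/5 = 4/5
v ∨ u = 1/5 ∨ 4/5 = 4/5
¬v → (v ∨ u) = 4/5 → 4/5 = 1
w → v = 2/5 → 1/5 = 4/5
¬w = ¬2/5 = 3/5
(w → v) ↔ ¬w = 4/5 ↔ 3/5 = 4/5
(¬v → (v ∨ u)) → ((w → v) ↔ ¬w) = 1 → 4/5 = 4/5
¬((u ↔ v) → u) ↔ ((¬v → (v ∨ u)) → ((w → v) ↔ ¬w)) = 0 ↔ 4/5 = 1/5
v ∨ u = 1/5 ∨ 4/5 = 4/5
w → v = 2/5 → 1/5 = 4/5
(v ∨ u) ↔ (w → v) = 4/5 ↔ 4/5 = 1
w → w = 2/5 → 2/5 = 1
(w → w) ∨ v = 1 ∨ 1/5 = 1
¬u = ¬4/5 = 1/5
¬¬u = ¬1/5 = 4/5
((w → w) ∨ v) → ¬¬u = 1 → 4/5 = 4/5
¬(((w → w) ∨ v) → ¬¬u) = ¬4/5 = 1/5
((v ∨ u) ↔ (w → v)) → ¬(((w → w) ∨ v) → ¬¬u) = 1 → 1/5 = 1/5
(¬((u ↔ v) → u) ↔ ((¬v → (v ∨ u)) → ((w → v) ↔ ¬w))) → (((v ∨ u) ↔ (w → v)) → ¬(((w → w) ∨ v) → ¬¬u)) = 1/5 → 1/5 = 1
u ∨ w = 4/5 ∨ 2/5 = 4/5
w ∨ (u ∨ w) = 2/5 ∨ 4/5 = 4/5
u ↔ v = 4/5 ↔ 1/5 = 2/5
(w ∨ (u ∨ w)) ∨ (u ↔ v) = 4/5 ∨ 2/5 = 4/5
w → w = 2/5 → 2/5 = 1
(w → w) ↔ v = 1 ↔ 1/5 = 1/5
¬u = ¬4/5 = 1/5
((w → w) ↔ v) → ¬u = 1/5 → 1/5 = 1
((w ∨ (u ∨ w)) ∨ (u ↔ v)) ↔ (((w → w) ↔ v) → ¬u) = 4/5 ↔ 1 = 4/5
u ↔ v = 4/5 ↔ 1/5 = 2/5
u ↔ (u ↔ v) = 4/5 ↔ 2/5 = 3/5
v ∨ u = 1/5 ∨ 4/5 = 4/5
w ∨ v = 2/5 ∨ 1/5 = 2/5
(v ∨ u) ↔ (w ∨ v) = 4/5 ↔ 2/5 = 3/5
(u ↔ (u ↔ v)) → ((v ∨ u) ↔ (w ∨ v)) = 3/5 → 3/5 = 1
(((w ∨ (u ∨ w)) ∨ (u ↔ v)) ↔ (((w → w) ↔ v) → ¬u)) → ((u ↔ (u ↔ v)) → ((v ∨ u) ↔ (w ∨ v))) = 4/5 → 1 = 1
((¬((u ↔ v) → u) ↔ ((¬v → (v ∨ u)) → ((w → v) ↔ ¬w))) → (((v ∨ u) ↔ (w → v)) → ¬(((w → w) ∨ v) → ¬¬u))) → ((((w ∨ (u ∨ w)) ∨ (u ↔ v)) ↔ (((w → w) ↔ v) → ¬u)) → ((u ↔ (u ↔ v)) → ((v ∨ u) ↔ (w ∨ v)))) = 1 → 1 = 1

1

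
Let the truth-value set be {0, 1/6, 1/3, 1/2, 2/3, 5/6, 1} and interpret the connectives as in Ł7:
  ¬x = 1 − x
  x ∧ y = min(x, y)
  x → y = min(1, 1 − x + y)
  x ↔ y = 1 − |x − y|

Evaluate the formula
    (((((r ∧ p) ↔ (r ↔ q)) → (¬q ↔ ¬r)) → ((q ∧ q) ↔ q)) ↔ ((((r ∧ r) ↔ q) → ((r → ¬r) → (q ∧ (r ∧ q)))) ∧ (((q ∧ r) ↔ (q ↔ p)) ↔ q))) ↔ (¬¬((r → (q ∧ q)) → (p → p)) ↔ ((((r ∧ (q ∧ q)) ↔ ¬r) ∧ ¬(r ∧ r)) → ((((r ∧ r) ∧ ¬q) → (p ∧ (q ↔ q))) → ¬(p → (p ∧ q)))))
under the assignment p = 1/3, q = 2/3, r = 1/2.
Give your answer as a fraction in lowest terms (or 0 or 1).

5/6

r ∧ p = 1/2 ∧ 1/3 = 1/3
r ↔ q = 1/2 ↔ 2/3 = 5/6
(r ∧ p) ↔ (r ↔ q) = 1/3 ↔ 5/6 = 1/2
¬q = ¬2/3 = 1/3
¬r = ¬1/2 = 1/2
¬q ↔ ¬r = 1/3 ↔ 1/2 = 5/6
((r ∧ p) ↔ (r ↔ q)) → (¬q ↔ ¬r) = 1/2 → 5/6 = 1
q ∧ q = 2/3 ∧ 2/3 = 2/3
(q ∧ q) ↔ q = 2/3 ↔ 2/3 = 1
(((r ∧ p) ↔ (r ↔ q)) → (¬q ↔ ¬r)) → ((q ∧ q) ↔ q) = 1 → 1 = 1
r ∧ r = 1/2 ∧ 1/2 = 1/2
(r ∧ r) ↔ q = 1/2 ↔ 2/3 = 5/6
¬r = ¬1/2 = 1/2
r → ¬r = 1/2 → 1/2 = 1
r ∧ q = 1/2 ∧ 2/3 = 1/2
q ∧ (r ∧ q) = 2/3 ∧ 1/2 = 1/2
(r → ¬r) → (q ∧ (r ∧ q)) = 1 → 1/2 = 1/2
((r ∧ r) ↔ q) → ((r → ¬r) → (q ∧ (r ∧ q))) = 5/6 → 1/2 = 2/3
q ∧ r = 2/3 ∧ 1/2 = 1/2
q ↔ p = 2/3 ↔ 1/3 = 2/3
(q ∧ r) ↔ (q ↔ p) = 1/2 ↔ 2/3 = 5/6
((q ∧ r) ↔ (q ↔ p)) ↔ q = 5/6 ↔ 2/3 = 5/6
(((r ∧ r) ↔ q) → ((r → ¬r) → (q ∧ (r ∧ q)))) ∧ (((q ∧ r) ↔ (q ↔ p)) ↔ q) = 2/3 ∧ 5/6 = 2/3
((((r ∧ p) ↔ (r ↔ q)) → (¬q ↔ ¬r)) → ((q ∧ q) ↔ q)) ↔ ((((r ∧ r) ↔ q) → ((r → ¬r) → (q ∧ (r ∧ q)))) ∧ (((q ∧ r) ↔ (q ↔ p)) ↔ q)) = 1 ↔ 2/3 = 2/3
q ∧ q = 2/3 ∧ 2/3 = 2/3
r → (q ∧ q) = 1/2 → 2/3 = 1
p → p = 1/3 → 1/3 = 1
(r → (q ∧ q)) → (p → p) = 1 → 1 = 1
¬((r → (q ∧ q)) → (p → p)) = ¬1 = 0
¬¬((r → (q ∧ q)) → (p → p)) = ¬0 = 1
q ∧ q = 2/3 ∧ 2/3 = 2/3
r ∧ (q ∧ q) = 1/2 ∧ 2/3 = 1/2
¬r = ¬1/2 = 1/2
(r ∧ (q ∧ q)) ↔ ¬r = 1/2 ↔ 1/2 = 1
r ∧ r = 1/2 ∧ 1/2 = 1/2
¬(r ∧ r) = ¬1/2 = 1/2
((r ∧ (q ∧ q)) ↔ ¬r) ∧ ¬(r ∧ r) = 1 ∧ 1/2 = 1/2
r ∧ r = 1/2 ∧ 1/2 = 1/2
¬q = ¬2/3 = 1/3
(r ∧ r) ∧ ¬q = 1/2 ∧ 1/3 = 1/3
q ↔ q = 2/3 ↔ 2/3 = 1
p ∧ (q ↔ q) = 1/3 ∧ 1 = 1/3
((r ∧ r) ∧ ¬q) → (p ∧ (q ↔ q)) = 1/3 → 1/3 = 1
p ∧ q = 1/3 ∧ 2/3 = 1/3
p → (p ∧ q) = 1/3 → 1/3 = 1
¬(p → (p ∧ q)) = ¬1 = 0
(((r ∧ r) ∧ ¬q) → (p ∧ (q ↔ q))) → ¬(p → (p ∧ q)) = 1 → 0 = 0
(((r ∧ (q ∧ q)) ↔ ¬r) ∧ ¬(r ∧ r)) → ((((r ∧ r) ∧ ¬q) → (p ∧ (q ↔ q))) → ¬(p → (p ∧ q))) = 1/2 → 0 = 1/2
¬¬((r → (q ∧ q)) → (p → p)) ↔ ((((r ∧ (q ∧ q)) ↔ ¬r) ∧ ¬(r ∧ r)) → ((((r ∧ r) ∧ ¬q) → (p ∧ (q ↔ q))) → ¬(p → (p ∧ q)))) = 1 ↔ 1/2 = 1/2
(((((r ∧ p) ↔ (r ↔ q)) → (¬q ↔ ¬r)) → ((q ∧ q) ↔ q)) ↔ ((((r ∧ r) ↔ q) → ((r → ¬r) → (q ∧ (r ∧ q)))) ∧ (((q ∧ r) ↔ (q ↔ p)) ↔ q))) ↔ (¬¬((r → (q ∧ q)) → (p → p)) ↔ ((((r ∧ (q ∧ q)) ↔ ¬r) ∧ ¬(r ∧ r)) → ((((r ∧ r) ∧ ¬q) → (p ∧ (q ↔ q))) → ¬(p → (p ∧ q))))) = 2/3 ↔ 1/2 = 5/6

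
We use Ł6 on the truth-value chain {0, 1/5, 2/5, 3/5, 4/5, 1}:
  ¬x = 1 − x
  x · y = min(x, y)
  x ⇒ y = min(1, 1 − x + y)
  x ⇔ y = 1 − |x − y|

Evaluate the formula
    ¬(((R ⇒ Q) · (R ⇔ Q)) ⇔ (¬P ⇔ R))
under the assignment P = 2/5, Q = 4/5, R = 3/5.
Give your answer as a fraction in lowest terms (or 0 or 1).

R ⇒ Q = 3/5 ⇒ 4/5 = 1
R ⇔ Q = 3/5 ⇔ 4/5 = 4/5
(R ⇒ Q) · (R ⇔ Q) = 1 · 4/5 = 4/5
¬P = ¬2/5 = 3/5
¬P ⇔ R = 3/5 ⇔ 3/5 = 1
((R ⇒ Q) · (R ⇔ Q)) ⇔ (¬P ⇔ R) = 4/5 ⇔ 1 = 4/5
¬(((R ⇒ Q) · (R ⇔ Q)) ⇔ (¬P ⇔ R)) = ¬4/5 = 1/5

1/5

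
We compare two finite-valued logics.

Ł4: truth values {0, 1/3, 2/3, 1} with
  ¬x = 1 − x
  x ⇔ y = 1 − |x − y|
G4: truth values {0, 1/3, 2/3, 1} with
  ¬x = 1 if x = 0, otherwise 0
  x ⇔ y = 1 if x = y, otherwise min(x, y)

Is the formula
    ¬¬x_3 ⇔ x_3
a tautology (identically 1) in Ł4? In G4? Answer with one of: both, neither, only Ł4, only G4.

In Ł4: every assignment gives 1 — tautology.
In G4: at x_3 = 1/3 the value is 1/3 — not a tautology.

only Ł4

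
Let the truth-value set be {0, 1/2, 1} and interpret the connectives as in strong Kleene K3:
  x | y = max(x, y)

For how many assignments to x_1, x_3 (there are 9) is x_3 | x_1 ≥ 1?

x_1 = 0, x_3 = 0 ↦ 0  <
x_1 = 0, x_3 = 1/2 ↦ 1/2  <
x_1 = 0, x_3 = 1 ↦ 1  ≥
x_1 = 1/2, x_3 = 0 ↦ 1/2  <
x_1 = 1/2, x_3 = 1/2 ↦ 1/2  <
x_1 = 1/2, x_3 = 1 ↦ 1  ≥
x_1 = 1, x_3 = 0 ↦ 1  ≥
x_1 = 1, x_3 = 1/2 ↦ 1  ≥
x_1 = 1, x_3 = 1 ↦ 1  ≥
So 5 of the 9 assignments meet the threshold.

5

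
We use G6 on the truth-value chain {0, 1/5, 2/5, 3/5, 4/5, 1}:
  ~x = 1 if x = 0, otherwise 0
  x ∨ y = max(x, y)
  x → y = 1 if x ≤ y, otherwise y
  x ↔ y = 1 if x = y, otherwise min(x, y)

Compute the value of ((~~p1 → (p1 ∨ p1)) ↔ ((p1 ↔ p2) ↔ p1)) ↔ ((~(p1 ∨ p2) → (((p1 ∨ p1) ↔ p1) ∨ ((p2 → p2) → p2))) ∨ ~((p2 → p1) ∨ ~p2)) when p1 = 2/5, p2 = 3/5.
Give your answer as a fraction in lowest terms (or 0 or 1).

2/5

~p1 = ~2/5 = 0
~~p1 = ~0 = 1
p1 ∨ p1 = 2/5 ∨ 2/5 = 2/5
~~p1 → (p1 ∨ p1) = 1 → 2/5 = 2/5
p1 ↔ p2 = 2/5 ↔ 3/5 = 2/5
(p1 ↔ p2) ↔ p1 = 2/5 ↔ 2/5 = 1
(~~p1 → (p1 ∨ p1)) ↔ ((p1 ↔ p2) ↔ p1) = 2/5 ↔ 1 = 2/5
p1 ∨ p2 = 2/5 ∨ 3/5 = 3/5
~(p1 ∨ p2) = ~3/5 = 0
p1 ∨ p1 = 2/5 ∨ 2/5 = 2/5
(p1 ∨ p1) ↔ p1 = 2/5 ↔ 2/5 = 1
p2 → p2 = 3/5 → 3/5 = 1
(p2 → p2) → p2 = 1 → 3/5 = 3/5
((p1 ∨ p1) ↔ p1) ∨ ((p2 → p2) → p2) = 1 ∨ 3/5 = 1
~(p1 ∨ p2) → (((p1 ∨ p1) ↔ p1) ∨ ((p2 → p2) → p2)) = 0 → 1 = 1
p2 → p1 = 3/5 → 2/5 = 2/5
~p2 = ~3/5 = 0
(p2 → p1) ∨ ~p2 = 2/5 ∨ 0 = 2/5
~((p2 → p1) ∨ ~p2) = ~2/5 = 0
(~(p1 ∨ p2) → (((p1 ∨ p1) ↔ p1) ∨ ((p2 → p2) → p2))) ∨ ~((p2 → p1) ∨ ~p2) = 1 ∨ 0 = 1
((~~p1 → (p1 ∨ p1)) ↔ ((p1 ↔ p2) ↔ p1)) ↔ ((~(p1 ∨ p2) → (((p1 ∨ p1) ↔ p1) ∨ ((p2 → p2) → p2))) ∨ ~((p2 → p1) ∨ ~p2)) = 2/5 ↔ 1 = 2/5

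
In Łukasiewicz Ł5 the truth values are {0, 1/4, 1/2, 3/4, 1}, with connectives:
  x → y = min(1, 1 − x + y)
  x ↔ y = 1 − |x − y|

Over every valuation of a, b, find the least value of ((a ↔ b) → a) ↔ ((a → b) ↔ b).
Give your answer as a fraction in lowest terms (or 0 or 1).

Take a = 1/2, b = 0:
a ↔ b = 1/2 ↔ 0 = 1/2
(a ↔ b) → a = 1/2 → 1/2 = 1
a → b = 1/2 → 0 = 1/2
(a → b) ↔ b = 1/2 ↔ 0 = 1/2
((a ↔ b) → a) ↔ ((a → b) ↔ b) = 1 ↔ 1/2 = 1/2
No assignment yields a value below 1/2, so this is the minimum.

1/2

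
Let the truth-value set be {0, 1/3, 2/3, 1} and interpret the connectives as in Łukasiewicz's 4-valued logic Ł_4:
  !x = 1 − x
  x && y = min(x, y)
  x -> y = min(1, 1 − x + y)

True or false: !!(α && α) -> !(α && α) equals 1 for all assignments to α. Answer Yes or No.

No

Counterexample: take α = 2/3.
α && α = 2/3 && 2/3 = 2/3
!(α && α) = !2/3 = 1/3
!!(α && α) = !1/3 = 2/3
α && α = 2/3 && 2/3 = 2/3
!(α && α) = !2/3 = 1/3
!!(α && α) -> !(α && α) = 2/3 -> 1/3 = 2/3
This gives 2/3 ≠ 1.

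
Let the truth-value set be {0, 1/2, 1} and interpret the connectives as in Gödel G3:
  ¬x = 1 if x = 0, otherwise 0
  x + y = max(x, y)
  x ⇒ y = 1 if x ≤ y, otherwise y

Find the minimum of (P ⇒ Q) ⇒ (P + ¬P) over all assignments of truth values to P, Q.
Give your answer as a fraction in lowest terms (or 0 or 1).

Take P = 1/2, Q = 1/2:
P ⇒ Q = 1/2 ⇒ 1/2 = 1
¬P = ¬1/2 = 0
P + ¬P = 1/2 + 0 = 1/2
(P ⇒ Q) ⇒ (P + ¬P) = 1 ⇒ 1/2 = 1/2
No assignment yields a value below 1/2, so this is the minimum.

1/2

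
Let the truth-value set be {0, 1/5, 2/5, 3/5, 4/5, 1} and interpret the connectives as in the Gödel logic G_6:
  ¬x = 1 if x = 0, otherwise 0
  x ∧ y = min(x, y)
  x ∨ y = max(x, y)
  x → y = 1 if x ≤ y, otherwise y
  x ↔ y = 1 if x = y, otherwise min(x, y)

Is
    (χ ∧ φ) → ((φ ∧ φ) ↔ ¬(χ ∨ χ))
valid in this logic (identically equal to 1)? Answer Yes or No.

Counterexample: take φ = 1/5, χ = 1/5.
χ ∧ φ = 1/5 ∧ 1/5 = 1/5
φ ∧ φ = 1/5 ∧ 1/5 = 1/5
χ ∨ χ = 1/5 ∨ 1/5 = 1/5
¬(χ ∨ χ) = ¬1/5 = 0
(φ ∧ φ) ↔ ¬(χ ∨ χ) = 1/5 ↔ 0 = 0
(χ ∧ φ) → ((φ ∧ φ) ↔ ¬(χ ∨ χ)) = 1/5 → 0 = 0
This gives 0 ≠ 1.

No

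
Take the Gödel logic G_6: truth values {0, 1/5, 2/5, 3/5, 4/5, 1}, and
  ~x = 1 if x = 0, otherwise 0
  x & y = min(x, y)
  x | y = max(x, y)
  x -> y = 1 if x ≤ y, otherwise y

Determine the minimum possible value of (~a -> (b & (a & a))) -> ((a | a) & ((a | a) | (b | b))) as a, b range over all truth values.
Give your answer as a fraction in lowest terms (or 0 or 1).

1/5

Take a = 1/5, b = 0:
~a = ~1/5 = 0
a & a = 1/5 & 1/5 = 1/5
b & (a & a) = 0 & 1/5 = 0
~a -> (b & (a & a)) = 0 -> 0 = 1
a | a = 1/5 | 1/5 = 1/5
a | a = 1/5 | 1/5 = 1/5
b | b = 0 | 0 = 0
(a | a) | (b | b) = 1/5 | 0 = 1/5
(a | a) & ((a | a) | (b | b)) = 1/5 & 1/5 = 1/5
(~a -> (b & (a & a))) -> ((a | a) & ((a | a) | (b | b))) = 1 -> 1/5 = 1/5
No assignment yields a value below 1/5, so this is the minimum.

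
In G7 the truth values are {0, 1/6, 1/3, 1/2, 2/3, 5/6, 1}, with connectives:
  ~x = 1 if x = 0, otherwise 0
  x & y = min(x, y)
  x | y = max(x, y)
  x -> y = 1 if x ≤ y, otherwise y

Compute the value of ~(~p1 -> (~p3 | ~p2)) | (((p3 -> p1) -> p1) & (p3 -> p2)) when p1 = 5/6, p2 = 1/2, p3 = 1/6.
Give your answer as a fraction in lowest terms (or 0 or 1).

5/6

~p1 = ~5/6 = 0
~p3 = ~1/6 = 0
~p2 = ~1/2 = 0
~p3 | ~p2 = 0 | 0 = 0
~p1 -> (~p3 | ~p2) = 0 -> 0 = 1
~(~p1 -> (~p3 | ~p2)) = ~1 = 0
p3 -> p1 = 1/6 -> 5/6 = 1
(p3 -> p1) -> p1 = 1 -> 5/6 = 5/6
p3 -> p2 = 1/6 -> 1/2 = 1
((p3 -> p1) -> p1) & (p3 -> p2) = 5/6 & 1 = 5/6
~(~p1 -> (~p3 | ~p2)) | (((p3 -> p1) -> p1) & (p3 -> p2)) = 0 | 5/6 = 5/6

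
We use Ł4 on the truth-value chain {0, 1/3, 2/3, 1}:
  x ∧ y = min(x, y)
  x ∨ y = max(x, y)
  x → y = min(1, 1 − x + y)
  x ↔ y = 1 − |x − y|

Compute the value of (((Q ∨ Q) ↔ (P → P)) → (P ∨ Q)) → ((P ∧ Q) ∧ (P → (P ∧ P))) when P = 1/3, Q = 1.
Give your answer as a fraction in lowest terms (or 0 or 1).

1/3

Q ∨ Q = 1 ∨ 1 = 1
P → P = 1/3 → 1/3 = 1
(Q ∨ Q) ↔ (P → P) = 1 ↔ 1 = 1
P ∨ Q = 1/3 ∨ 1 = 1
((Q ∨ Q) ↔ (P → P)) → (P ∨ Q) = 1 → 1 = 1
P ∧ Q = 1/3 ∧ 1 = 1/3
P ∧ P = 1/3 ∧ 1/3 = 1/3
P → (P ∧ P) = 1/3 → 1/3 = 1
(P ∧ Q) ∧ (P → (P ∧ P)) = 1/3 ∧ 1 = 1/3
(((Q ∨ Q) ↔ (P → P)) → (P ∨ Q)) → ((P ∧ Q) ∧ (P → (P ∧ P))) = 1 → 1/3 = 1/3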